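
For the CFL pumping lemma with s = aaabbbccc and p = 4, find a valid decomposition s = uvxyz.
u='aa', v='a', x='bb', y='b', z='ccc'

For s = aaabbbccc with pumping length p = 4:

One valid decomposition:
- u = 'aa'
- v = 'a'
- x = 'bb'
- y = 'b'
- z = 'ccc'

Verification:
- uvxyz = 'aa' + 'a' + 'bb' + 'b' + 'ccc' = aaabbbccc ✓
- |vxy| = |'abbb'| = 4 ≤ 4 ✓
- |vy| = |'ab'| = 2 > 0 ✓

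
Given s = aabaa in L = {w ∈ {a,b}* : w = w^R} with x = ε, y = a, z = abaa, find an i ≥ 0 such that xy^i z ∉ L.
i = 2

xy²z = ε · aa · abaa = aaabaa; aaabaa reversed is aabaaa ≠ aaabaa, so it is not a palindrome and is not in L.
(Other choices also work, e.g. i = 0, 3; only i = 1 is guaranteed to stay in L since xy¹z = s.)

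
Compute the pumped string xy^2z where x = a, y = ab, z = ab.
aababab

Given x = 'a', y = 'ab', z = 'ab' and i = 2:

xy^2z = x + y·y·...·y (2 times) + z
       = 'a' + 'ab'^2 + 'ab'
       = 'a' + 'abab' + 'ab'
       = 'aababab'

The pumped string is 'aababab' with length 7.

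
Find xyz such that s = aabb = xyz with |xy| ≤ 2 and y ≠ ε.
x = '', y = 'aa', z = 'bb'

For s = aabb and p = 2, one valid decomposition is:
- x = '' (length 0)
- y = 'aa' (length 2)
- z = 'bb' (length 2)

Verification:
- xyz = '' + 'aa' + 'bb' = aabb ✓
- |xy| = 2 ≤ 2 ✓
- |y| = 2 > 0 ✓

All pumping lemma constraints are satisfied.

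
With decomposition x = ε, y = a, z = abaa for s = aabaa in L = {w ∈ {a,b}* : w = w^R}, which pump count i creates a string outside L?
i = 0

xy⁰z = ε · ε · abaa = abaa; abaa reversed is aaba ≠ abaa, so it is not a palindrome and is not in L.
(Other choices also work, e.g. i = 2, 3; only i = 1 is guaranteed to stay in L since xy¹z = s.)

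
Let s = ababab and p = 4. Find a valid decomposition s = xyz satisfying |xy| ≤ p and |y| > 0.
x = 'ab', y = 'ab', z = 'ab'

For s = ababab and p = 4, one valid decomposition is:
- x = 'ab' (length 2)
- y = 'ab' (length 2)
- z = 'ab' (length 2)

Verification:
- xyz = 'ab' + 'ab' + 'ab' = ababab ✓
- |xy| = 4 ≤ 4 ✓
- |y| = 2 > 0 ✓

All pumping lemma constraints are satisfied.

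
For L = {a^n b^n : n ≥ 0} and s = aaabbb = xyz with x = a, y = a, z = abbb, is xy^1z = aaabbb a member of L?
Yes

xy¹z = a · a · abbb = aaabbb.
aaabbb = a^3 b^3 has equal counts (3 = 3), so it is in L.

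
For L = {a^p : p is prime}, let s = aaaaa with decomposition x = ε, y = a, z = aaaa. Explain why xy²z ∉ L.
xy²z = aaaaaa ∉ L

Pumping with i = 2 replaces y = a by y² = aa:
- Original: s = xyz = aaaaa; aaaaa has length 5, which is prime, so it is in L
- Pumped: xy²z = ε · aa · aaaa = aaaaaa
- aaaaaa has length 6 = 2 × 3, which is not prime, so it is not in L

The pumping lemma would require xy²z ∈ L, so this decomposition yields a contradiction.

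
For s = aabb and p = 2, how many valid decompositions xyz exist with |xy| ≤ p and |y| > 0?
3

For s = 'aabb' with pumping length p = 2:

Constraints: |xy| ≤ 2, |y| > 0

Valid decompositions (|xy| ≤ p, |y| ≥ 1):
  • x='', y='a', z='abb'
  • x='a', y='a', z='bb'
  • x='', y='aa', z='bb'

Total count: 3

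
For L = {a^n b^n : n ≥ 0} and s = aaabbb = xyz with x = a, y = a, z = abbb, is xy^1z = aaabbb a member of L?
Yes

xy¹z = a · a · abbb = aaabbb.
aaabbb = a^3 b^3 has equal counts (3 = 3), so it is in L.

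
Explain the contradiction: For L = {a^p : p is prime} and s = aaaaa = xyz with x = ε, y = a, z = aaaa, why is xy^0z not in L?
xy⁰z = aaaa ∉ L

Pumping with i = 0 replaces y = a by y⁰ = ε:
- Original: s = xyz = aaaaa; aaaaa has length 5, which is prime, so it is in L
- Pumped: xy⁰z = ε · ε · aaaa = aaaa
- aaaa has length 4 = 2 × 2, which is not prime, so it is not in L

The pumping lemma would require xy⁰z ∈ L, so this decomposition yields a contradiction.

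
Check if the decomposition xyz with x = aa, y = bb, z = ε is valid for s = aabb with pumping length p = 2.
Violated: |xy| ≤ p

The decomposition x = aa, y = bb, z = ε for s = aabb with p = 2
violates the constraint: |xy| ≤ p

|xy| = |aabb| = 4 > 2 = p. The decomposition puts too many characters in xy.

Pumping lemma constraints:
1. xyz = s (decomposition is valid)
2. |xy| ≤ p
3. |y| > 0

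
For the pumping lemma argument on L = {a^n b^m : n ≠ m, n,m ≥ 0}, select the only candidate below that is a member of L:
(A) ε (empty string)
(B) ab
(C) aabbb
(C) aabbb

The pumping lemma is applied to a string s that lies in L, so first check membership of each option:
- (A) ε = a^0 b^0 has n = m = 0, so it is not in L ✗
- (B) ab = a^1 b^1 has n = m = 1, so it is not in L ✗
- (C) aabbb = a^2 b^3 with 2 ≠ 3, so it is in L ✓

Only (C) aabbb is in L, so it is the only candidate that could play the role of s.
(In a complete proof one picks s in terms of the pumping length p so that |s| ≥ p is guaranteed; a fixed string like aabbb illustrates the shape of such an s.)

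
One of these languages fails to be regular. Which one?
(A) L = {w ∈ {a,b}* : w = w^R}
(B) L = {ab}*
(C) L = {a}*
(A) {w ∈ {a,b}* : w = w^R}

(A) L = {w ∈ {a,b}* : w = w^R} is NOT regular.

The pumping lemma can be used to prove this:
After pumping, the string is no longer symmetric

The other languages are regular because they can be recognized by finite automata.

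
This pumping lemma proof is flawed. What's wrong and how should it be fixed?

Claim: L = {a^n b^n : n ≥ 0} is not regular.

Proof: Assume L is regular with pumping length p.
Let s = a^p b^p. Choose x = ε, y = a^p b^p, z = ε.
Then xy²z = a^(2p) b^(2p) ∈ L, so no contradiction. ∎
Error: The decomposition violates |xy| ≤ p. With y = a^p b^p, |xy| = |y| = 2p > p. (The proof also miscomputes xy²z, which would be a^p b^p a^p b^p rather than a^(2p) b^(2p), and it wrongly treats one harmless decomposition as settling the matter — the prover does not get to choose the decomposition.)

Correction: The pumping lemma requires |xy| ≤ p, and the argument must handle every decomposition satisfying |xy| ≤ p, |y| ≥ 1. Since s starts with p a's, any such y consists only of a's, say y = a^k with k ≥ 1. Then xy²z = a^(p+k) b^p has unequal numbers of a's and b's, so xy²z ∉ L — the required contradiction.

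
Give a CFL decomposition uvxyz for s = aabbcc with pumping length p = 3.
u='aa', v='b', x='b', y='c', z='c'

For s = aabbcc with pumping length p = 3:

One valid decomposition:
- u = 'aa'
- v = 'b'
- x = 'b'
- y = 'c'
- z = 'c'

Verification:
- uvxyz = 'aa' + 'b' + 'b' + 'c' + 'c' = aabbcc ✓
- |vxy| = |'bbc'| = 3 ≤ 3 ✓
- |vy| = |'bc'| = 2 > 0 ✓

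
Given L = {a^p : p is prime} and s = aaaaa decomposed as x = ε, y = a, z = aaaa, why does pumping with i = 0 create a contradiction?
xy⁰z = aaaa ∉ L

Pumping with i = 0 replaces y = a by y⁰ = ε:
- Original: s = xyz = aaaaa; aaaaa has length 5, which is prime, so it is in L
- Pumped: xy⁰z = ε · ε · aaaa = aaaa
- aaaa has length 4 = 2 × 2, which is not prime, so it is not in L

The pumping lemma would require xy⁰z ∈ L, so this decomposition yields a contradiction.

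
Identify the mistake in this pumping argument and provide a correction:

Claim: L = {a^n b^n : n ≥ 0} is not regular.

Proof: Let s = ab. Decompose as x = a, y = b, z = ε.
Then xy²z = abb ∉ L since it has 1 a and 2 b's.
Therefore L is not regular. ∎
Error: The string s = ab might be shorter than the pumping length p.

Correction: Choose s = a^p b^p to ensure |s| ≥ p. Also, the decomposition is wrong: with |xy| ≤ p, y cannot include b's when s starts with p a's.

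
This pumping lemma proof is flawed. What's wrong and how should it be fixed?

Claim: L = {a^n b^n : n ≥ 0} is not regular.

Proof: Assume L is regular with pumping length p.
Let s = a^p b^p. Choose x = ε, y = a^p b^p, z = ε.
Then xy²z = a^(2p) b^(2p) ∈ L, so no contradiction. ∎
Error: The decomposition violates |xy| ≤ p. With y = a^p b^p, |xy| = |y| = 2p > p. (The proof also miscomputes xy²z, which would be a^p b^p a^p b^p rather than a^(2p) b^(2p), and it wrongly treats one harmless decomposition as settling the matter — the prover does not get to choose the decomposition.)

Correction: The pumping lemma requires |xy| ≤ p, and the argument must handle every decomposition satisfying |xy| ≤ p, |y| ≥ 1. Since s starts with p a's, any such y consists only of a's, say y = a^k with k ≥ 1. Then xy²z = a^(p+k) b^p has unequal numbers of a's and b's, so xy²z ∉ L — the required contradiction.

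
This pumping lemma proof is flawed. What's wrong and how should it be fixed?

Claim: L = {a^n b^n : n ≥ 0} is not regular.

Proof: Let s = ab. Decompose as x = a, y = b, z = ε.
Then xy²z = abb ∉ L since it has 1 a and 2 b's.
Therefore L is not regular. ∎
Error: The string s = ab might be shorter than the pumping length p.

Correction: Choose s = a^p b^p to ensure |s| ≥ p. Also, the decomposition is wrong: with |xy| ≤ p, y cannot include b's when s starts with p a's.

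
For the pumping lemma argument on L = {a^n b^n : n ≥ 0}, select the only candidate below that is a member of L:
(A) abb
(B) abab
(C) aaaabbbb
(C) aaaabbbb

The pumping lemma is applied to a string s that lies in L, so first check membership of each option:
- (A) abb has 1 a's and 2 b's; 1 ≠ 2, so it is not in L ✗
- (B) abab has an a after a b, so it is not of the form a^n b^n and is not in L ✗
- (C) aaaabbbb = a^4 b^4 has equal counts (4 = 4), so it is in L ✓

Only (C) aaaabbbb is in L, so it is the only candidate that could play the role of s.
(In a complete proof one picks s in terms of the pumping length p so that |s| ≥ p is guaranteed; a fixed string like aaaabbbb illustrates the shape of such an s.)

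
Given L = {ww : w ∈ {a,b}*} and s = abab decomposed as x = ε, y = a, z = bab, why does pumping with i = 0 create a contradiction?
xy⁰z = bab ∉ L

Pumping with i = 0 replaces y = a by y⁰ = ε:
- Original: s = xyz = abab; abab splits into halves ab · ab, which are equal, so it is in L (w = ab)
- Pumped: xy⁰z = ε · ε · bab = bab
- bab has odd length 3, so it cannot be written as ww and is not in L

The pumping lemma would require xy⁰z ∈ L, so this decomposition yields a contradiction.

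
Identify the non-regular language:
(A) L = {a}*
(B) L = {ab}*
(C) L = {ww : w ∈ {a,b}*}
(C) {ww : w ∈ {a,b}*}

(C) L = {ww : w ∈ {a,b}*} is NOT regular.

The pumping lemma can be used to prove this:
After pumping, the two halves no longer match

The other languages are regular because they can be recognized by finite automata.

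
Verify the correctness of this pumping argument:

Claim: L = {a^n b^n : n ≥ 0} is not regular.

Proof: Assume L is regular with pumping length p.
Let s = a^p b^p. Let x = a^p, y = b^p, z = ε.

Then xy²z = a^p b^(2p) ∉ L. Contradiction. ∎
The proof is INCORRECT.

Error: The decomposition violates |xy| ≤ p.
With x = a^p and y = b^p, we have |xy| = 2p > p.
The pumping lemma requires |xy| ≤ p, so y must be within the first p characters.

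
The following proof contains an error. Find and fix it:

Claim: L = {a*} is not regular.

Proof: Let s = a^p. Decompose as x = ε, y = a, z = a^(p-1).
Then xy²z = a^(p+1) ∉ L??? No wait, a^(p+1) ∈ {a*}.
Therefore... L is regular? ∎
Error: The proof attempts to show a*  is not regular, but a* IS regular!

Correction: a* is a regular language (recognized by a simple DFA with one accepting state and self-loop on 'a'). The pumping lemma can only prove non-regularity, not regularity. For regular languages, pumping always works.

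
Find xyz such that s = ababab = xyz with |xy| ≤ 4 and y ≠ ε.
x = '', y = 'aba', z = 'bab'

For s = ababab and p = 4, one valid decomposition is:
- x = '' (length 0)
- y = 'aba' (length 3)
- z = 'bab' (length 3)

Verification:
- xyz = '' + 'aba' + 'bab' = ababab ✓
- |xy| = 3 ≤ 4 ✓
- |y| = 3 > 0 ✓

All pumping lemma constraints are satisfied.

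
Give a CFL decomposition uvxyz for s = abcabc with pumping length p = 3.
u='ab', v='c', x='a', y='b', z='c'

For s = abcabc with pumping length p = 3:

One valid decomposition:
- u = 'ab'
- v = 'c'
- x = 'a'
- y = 'b'
- z = 'c'

Verification:
- uvxyz = 'ab' + 'c' + 'a' + 'b' + 'c' = abcabc ✓
- |vxy| = |'cab'| = 3 ≤ 3 ✓
- |vy| = |'cb'| = 2 > 0 ✓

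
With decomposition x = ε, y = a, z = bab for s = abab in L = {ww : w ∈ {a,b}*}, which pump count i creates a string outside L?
i = 3

xy³z = ε · aaa · bab = aaabab; aaabab has length 6; its halves are aaa and bab, which differ, so it is not in L.
(Other choices also work, e.g. i = 0, 2; only i = 1 is guaranteed to stay in L since xy¹z = s.)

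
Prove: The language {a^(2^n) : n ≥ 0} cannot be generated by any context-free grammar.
Assume for contradiction that L is context-free, and let p ≥ 1 be the pumping length given by the pumping lemma for CFLs.
Choose s = a^(2^p). Then s ∈ L and |s| = 2^p ≥ p.
By the CFL pumping lemma, s = uvxyz for some u, v, x, y, z with |vxy| ≤ p, |vy| ≥ 1, and uv^i xy^i z ∈ L for every i ≥ 0.
All symbols are a's, so only lengths matter: let k = |vy|, with 1 ≤ k ≤ |vxy| ≤ p < 2^p.

Take i = 2: |uv²xy²z| = 2^p + k, and 2^p < 2^p + k < 2^p + 2^p = 2^(p+1).
So the length lies strictly between consecutive powers of two and is not a power of 2; uv²xy²z ∉ L.

This contradicts the CFL pumping lemma, which requires uv^i xy^i z ∈ L for all i ≥ 0.
Hence L = {a^(2^n) : n ≥ 0} is not context-free. ∎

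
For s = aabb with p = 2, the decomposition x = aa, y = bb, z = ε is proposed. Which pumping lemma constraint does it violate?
Violated: |xy| ≤ p

The decomposition x = aa, y = bb, z = ε for s = aabb with p = 2
violates the constraint: |xy| ≤ p

|xy| = |aabb| = 4 > 2 = p. The decomposition puts too many characters in xy.

Pumping lemma constraints:
1. xyz = s (decomposition is valid)
2. |xy| ≤ p
3. |y| > 0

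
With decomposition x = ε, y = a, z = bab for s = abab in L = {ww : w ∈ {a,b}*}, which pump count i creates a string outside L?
i = 0

xy⁰z = ε · ε · bab = bab; bab has odd length 3, so it cannot be written as ww and is not in L.
(Other choices also work, e.g. i = 2, 3; only i = 1 is guaranteed to stay in L since xy¹z = s.)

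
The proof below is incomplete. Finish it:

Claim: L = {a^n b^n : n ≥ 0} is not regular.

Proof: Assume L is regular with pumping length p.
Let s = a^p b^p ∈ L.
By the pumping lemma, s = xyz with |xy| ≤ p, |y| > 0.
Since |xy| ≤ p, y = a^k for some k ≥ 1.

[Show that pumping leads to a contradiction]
Consider xy²z = a^(p+k) b^p.

Since k ≥ 1, we have p + k > p.
So xy²z has more a's than b's: (p+k) a's vs p b's.
This means xy²z ∉ L because a^n b^n requires equal counts.

This contradicts the pumping lemma which states xy²z ∈ L.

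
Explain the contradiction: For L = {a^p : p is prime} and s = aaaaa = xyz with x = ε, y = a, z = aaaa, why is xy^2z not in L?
xy²z = aaaaaa ∉ L

Pumping with i = 2 replaces y = a by y² = aa:
- Original: s = xyz = aaaaa; aaaaa has length 5, which is prime, so it is in L
- Pumped: xy²z = ε · aa · aaaa = aaaaaa
- aaaaaa has length 6 = 2 × 3, which is not prime, so it is not in L

The pumping lemma would require xy²z ∈ L, so this decomposition yields a contradiction.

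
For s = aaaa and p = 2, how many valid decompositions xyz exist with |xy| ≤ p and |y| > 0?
3

For s = 'aaaa' with pumping length p = 2:

Constraints: |xy| ≤ 2, |y| > 0

Valid decompositions (|xy| ≤ p, |y| ≥ 1):
  • x='', y='a', z='aaa'
  • x='a', y='a', z='aa'
  • x='', y='aa', z='aa'

Total count: 3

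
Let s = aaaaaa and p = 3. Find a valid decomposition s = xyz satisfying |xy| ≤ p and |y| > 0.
x = '', y = 'aaa', z = 'aaa'

For s = aaaaaa and p = 3, one valid decomposition is:
- x = '' (length 0)
- y = 'aaa' (length 3)
- z = 'aaa' (length 3)

Verification:
- xyz = '' + 'aaa' + 'aaa' = aaaaaa ✓
- |xy| = 3 ≤ 3 ✓
- |y| = 3 > 0 ✓

All pumping lemma constraints are satisfied.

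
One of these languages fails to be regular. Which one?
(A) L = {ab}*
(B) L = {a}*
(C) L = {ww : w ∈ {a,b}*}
(C) {ww : w ∈ {a,b}*}

(C) L = {ww : w ∈ {a,b}*} is NOT regular.

The pumping lemma can be used to prove this:
After pumping, the two halves no longer match

The other languages are regular because they can be recognized by finite automata.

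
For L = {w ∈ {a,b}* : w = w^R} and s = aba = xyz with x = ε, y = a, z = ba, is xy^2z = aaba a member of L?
No

xy²z = ε · aa · ba = aaba.
aaba reversed is abaa ≠ aaba, so it is not a palindrome and is not in L.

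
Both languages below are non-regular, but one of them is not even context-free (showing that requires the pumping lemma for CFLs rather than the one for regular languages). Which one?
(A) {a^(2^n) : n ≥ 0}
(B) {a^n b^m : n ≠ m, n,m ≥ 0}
(A) {a^(2^n) : n ≥ 0}

(A) {a^(2^n) : n ≥ 0} requires the CFL pumping lemma.

- {a^n b^m : n ≠ m, n,m ≥ 0} is context-free (but not regular)
  • Can be shown non-regular with the regular pumping lemma
  • After pumping a's, we can make n = m

- {a^(2^n) : n ≥ 0} is NOT context-free
  • Requires the CFL pumping lemma to prove
  • Gaps between powers of 2 grow exponentially

The CFL pumping lemma is "stronger" in that it can prove non-membership
in the larger class of context-free languages.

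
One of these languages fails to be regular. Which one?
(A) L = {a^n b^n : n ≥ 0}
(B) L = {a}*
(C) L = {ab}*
(A) {a^n b^n : n ≥ 0}

(A) L = {a^n b^n : n ≥ 0} is NOT regular.

The pumping lemma can be used to prove this:
After pumping, the number of a's and b's become unequal

The other languages are regular because they can be recognized by finite automata.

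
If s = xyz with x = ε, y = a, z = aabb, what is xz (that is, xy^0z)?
aabb

Given x = '', y = 'a', z = 'aabb' and i = 0:

xy^0z = x + y·y·...·y (0 times) + z
       = '' + 'a'^0 + 'aabb'
       = '' + '' + 'aabb'
       = 'aabb'

The pumped string is 'aabb' with length 4.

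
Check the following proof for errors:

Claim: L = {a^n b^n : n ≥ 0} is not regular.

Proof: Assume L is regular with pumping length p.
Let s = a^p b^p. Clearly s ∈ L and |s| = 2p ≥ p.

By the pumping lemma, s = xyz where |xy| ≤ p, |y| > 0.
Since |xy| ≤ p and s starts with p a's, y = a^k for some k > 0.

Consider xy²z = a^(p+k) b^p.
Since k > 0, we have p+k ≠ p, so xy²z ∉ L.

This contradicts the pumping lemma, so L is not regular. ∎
The proof is correct.

This proof is valid because:
1. The string s = a^p b^p is correctly in L
2. The decomposition analysis is correct: y must consist only of a's
3. The contradiction is valid: pumping increases a's but not b's
4. The conclusion follows logically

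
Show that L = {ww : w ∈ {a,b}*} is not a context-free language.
Assume for contradiction that L is context-free, and let p ≥ 1 be the pumping length given by the pumping lemma for CFLs.
Choose s = a^p b^p a^p b^p. Then s ∈ L (take w = a^p b^p) and |s| = 4p ≥ p.
By the CFL pumping lemma, s = uvxyz for some u, v, x, y, z with |vxy| ≤ p, |vy| ≥ 1, and uv^i xy^i z ∈ L for every i ≥ 0.

Write s as four blocks A₁ B₁ A₂ B₂ with A₁ = A₂ = a^p and B₁ = B₂ = b^p. Since |vxy| ≤ p, the window vxy lies inside at most two adjacent blocks. Take i = 0 and let t = uxz, so |t| = 4p − |vy| with 1 ≤ |vy| ≤ p. If |t| is odd, t ∉ L immediately, so assume |vy| is even (hence |vy| ≥ 2) and |t|/2 = 2p − |vy|/2, which satisfies p ≤ |t|/2 ≤ 2p − 1.

Case 1 (vxy inside A₁B₁): t = a^(p−j) b^(p−l) a^p b^p with j + l = |vy|. The second half of t has length < 2p, so it is a suffix of the trailing a^p b^p and ends in b; the first half is a^(p−j) b^(p−l) a^((j+l)/2), which ends in a because (j+l)/2 ≥ 1. The halves differ, so t ∉ L.

Case 2 (vxy inside B₁A₂, straddling the middle): t = a^p b^(p−j) a^(p−l) b^p with j + l = |vy|. If t = ww, then w is a prefix of t of length ≥ p, so w begins with a^p; and w is a suffix of t of length ≥ p, so w ends with b^p. That forces |w| ≥ 2p, contradicting |w| = |t|/2 ≤ 2p − 1. So t ∉ L.

Case 3 (vxy inside A₂B₂): t = a^p b^p a^(p−j) b^(p−l) with j + l = |vy|. The first half of t is a prefix of a^p b^p, so it begins with a; the second half is b^((j+l)/2) a^(p−j) b^(p−l), which begins with b. The halves differ, so t ∉ L.

In every case uv⁰xy⁰z = uxz ∉ L.

This contradicts the CFL pumping lemma, which requires uv^i xy^i z ∈ L for all i ≥ 0.
Hence L = {ww : w ∈ {a,b}*} is not context-free. ∎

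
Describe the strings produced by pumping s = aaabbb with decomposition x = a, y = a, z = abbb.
{xy^i z : i ≥ 0} = {a^(2+i) b^3 : i ≥ 0} = {aabbb, aaabbb, aaaabbb, ...}

With x = a, y = a, z = abbb: Starting with aaabbb and pumping the second 'a', we get strings with 2+i a's followed by 3 b's for i = 0, 1, 2, ...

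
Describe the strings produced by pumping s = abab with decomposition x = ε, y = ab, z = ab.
{xy^i z : i ≥ 0} = {(ab)^(i+1) : i ≥ 0} = {ab, abab, ababab, ...}

With x = ε, y = ab, z = ab: Pumping 'ab' gives strings of alternating a's and b's.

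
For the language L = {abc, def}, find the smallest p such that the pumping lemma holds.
p = 4

For a finite language L, the pumping lemma holds vacuously if p > max|s| for s ∈ L.

The longest string in L = {abc, def} has length 3.
If p = 4, then no string s ∈ L has |s| ≥ p, so the condition is vacuously true.

The minimum pumping length is p = 4.

Why no smaller p works: for any p ≤ 3, the longest string s ∈ L has |s| = 3 ≥ p, so it would
have to be pumpable; but pumping up (i = 2, 3, ...) produces ever longer strings, which cannot all lie in the
finite language L. So the pumping property fails for every p ≤ 3.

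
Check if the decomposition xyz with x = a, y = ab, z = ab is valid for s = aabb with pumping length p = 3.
Violated: xyz = s

The decomposition x = a, y = ab, z = ab for s = aabb with p = 3
violates the constraint: xyz = s

xyz = 'a' + 'ab' + 'ab' = 'aabab' ≠ 'aabb' = s. The decomposition doesn't reconstruct s.

Pumping lemma constraints:
1. xyz = s (decomposition is valid)
2. |xy| ≤ p
3. |y| > 0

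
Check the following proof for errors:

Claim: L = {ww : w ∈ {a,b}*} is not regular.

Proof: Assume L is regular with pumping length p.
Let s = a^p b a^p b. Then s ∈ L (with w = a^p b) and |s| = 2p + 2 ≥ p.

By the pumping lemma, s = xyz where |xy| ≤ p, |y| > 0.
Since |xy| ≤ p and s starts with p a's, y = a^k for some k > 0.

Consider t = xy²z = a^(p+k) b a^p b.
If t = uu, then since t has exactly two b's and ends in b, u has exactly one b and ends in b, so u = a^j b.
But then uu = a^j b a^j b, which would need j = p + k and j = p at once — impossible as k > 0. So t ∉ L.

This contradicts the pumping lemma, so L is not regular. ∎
The proof is correct.

This proof is valid because:
1. s = a^p b a^p b is in L and is chosen in terms of p, so |s| ≥ p holds for every p
2. The decomposition analysis is correct: |xy| ≤ p forces y to lie inside the leading a's
3. The contradiction is valid: the argument shows a^(p+k) b a^p b cannot be split into two equal halves
4. The conclusion follows logically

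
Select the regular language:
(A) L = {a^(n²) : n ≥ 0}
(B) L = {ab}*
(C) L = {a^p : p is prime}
(B) {ab}*

(B) L = {ab}* is regular.

This can be recognized by a finite automaton (DFA/NFA).
Regular expressions like {ab}* define regular languages.

The other choices are not regular:
- {a^(n²) : n ≥ 0}: After pumping, length is no longer a perfect square
- {a^p : p is prime}: After pumping, the length becomes composite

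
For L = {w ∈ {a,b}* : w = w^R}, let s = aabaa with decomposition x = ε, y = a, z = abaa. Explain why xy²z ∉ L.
xy²z = aaabaa ∉ L

Pumping with i = 2 replaces y = a by y² = aa:
- Original: s = xyz = aabaa; aabaa reversed is aabaa, the same string, so it is a palindrome and is in L
- Pumped: xy²z = ε · aa · abaa = aaabaa
- aaabaa reversed is aabaaa ≠ aaabaa, so it is not a palindrome and is not in L

The pumping lemma would require xy²z ∈ L, so this decomposition yields a contradiction.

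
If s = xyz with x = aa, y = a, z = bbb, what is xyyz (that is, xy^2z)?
aaaabbb

Given x = 'aa', y = 'a', z = 'bbb' and i = 2:

xy^2z = x + y·y·...·y (2 times) + z
       = 'aa' + 'a'^2 + 'bbb'
       = 'aa' + 'aa' + 'bbb'
       = 'aaaabbb'

The pumped string is 'aaaabbb' with length 7.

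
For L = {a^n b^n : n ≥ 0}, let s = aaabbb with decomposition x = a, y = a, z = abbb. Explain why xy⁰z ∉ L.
xy⁰z = aabbb ∉ L

Pumping with i = 0 replaces y = a by y⁰ = ε:
- Original: s = xyz = aaabbb; aaabbb = a^3 b^3 has equal counts (3 = 3), so it is in L
- Pumped: xy⁰z = a · ε · abbb = aabbb
- aabbb has 2 a's and 3 b's; 2 ≠ 3, so it is not in L

The pumping lemma would require xy⁰z ∈ L, so this decomposition yields a contradiction.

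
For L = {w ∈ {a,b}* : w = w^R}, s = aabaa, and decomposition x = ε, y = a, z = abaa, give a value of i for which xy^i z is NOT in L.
i = 2

xy²z = ε · aa · abaa = aaabaa; aaabaa reversed is aabaaa ≠ aaabaa, so it is not a palindrome and is not in L.
(Other choices also work, e.g. i = 0, 3; only i = 1 is guaranteed to stay in L since xy¹z = s.)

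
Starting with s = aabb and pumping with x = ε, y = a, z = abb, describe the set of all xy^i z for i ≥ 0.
{xy^i z : i ≥ 0} = {a^(i+1) b^2 : i ≥ 0} = {abb, aabb, aaabb, ...}

With x = ε, y = a, z = abb: Starting with aabb and pumping the first 'a' (z = abb keeps the second 'a'), we get strings with i+1 a's followed by 2 b's for i = 0, 1, 2, ...; note bb is not produced because z always contributes one a.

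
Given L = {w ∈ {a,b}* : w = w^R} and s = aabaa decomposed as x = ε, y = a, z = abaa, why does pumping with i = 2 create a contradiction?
xy²z = aaabaa ∉ L

Pumping with i = 2 replaces y = a by y² = aa:
- Original: s = xyz = aabaa; aabaa reversed is aabaa, the same string, so it is a palindrome and is in L
- Pumped: xy²z = ε · aa · abaa = aaabaa
- aaabaa reversed is aabaaa ≠ aaabaa, so it is not a palindrome and is not in L

The pumping lemma would require xy²z ∈ L, so this decomposition yields a contradiction.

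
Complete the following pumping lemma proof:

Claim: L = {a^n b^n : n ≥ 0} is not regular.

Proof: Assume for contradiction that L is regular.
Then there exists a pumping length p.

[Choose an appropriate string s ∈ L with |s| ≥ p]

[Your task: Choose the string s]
s = a^p b^p

This string is in L (has equal a's and b's) and has length 2p ≥ p.
Any decomposition xyz with |xy| ≤ p means y consists only of a's,
so pumping will unbalance the counts.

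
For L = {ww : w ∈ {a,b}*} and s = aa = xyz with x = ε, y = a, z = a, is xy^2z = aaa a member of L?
No

xy²z = ε · aa · a = aaa.
aaa has odd length 3, so it cannot be written as ww and is not in L.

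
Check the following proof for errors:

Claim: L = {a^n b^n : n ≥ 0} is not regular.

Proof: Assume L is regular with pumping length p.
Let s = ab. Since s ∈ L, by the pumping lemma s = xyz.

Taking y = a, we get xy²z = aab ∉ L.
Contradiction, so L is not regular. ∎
The proof is INCORRECT.

Error: The string s = ab may be shorter than p.
The pumping lemma only applies to strings with |s| ≥ p, and p is not under our control.
We must choose s in terms of p, e.g. s = a^p b^p, to ensure |s| ≥ p.
(The proof also fixes one particular y; a valid argument must handle every decomposition with |xy| ≤ p and |y| ≥ 1 — for s = a^p b^p this forces y = a^k, and then xy²z = a^(p+k) b^p ∉ L.)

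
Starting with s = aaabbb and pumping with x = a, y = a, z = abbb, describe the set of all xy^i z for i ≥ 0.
{xy^i z : i ≥ 0} = {a^(2+i) b^3 : i ≥ 0} = {aabbb, aaabbb, aaaabbb, ...}

With x = a, y = a, z = abbb: Starting with aaabbb and pumping the second 'a', we get strings with 2+i a's followed by 3 b's for i = 0, 1, 2, ...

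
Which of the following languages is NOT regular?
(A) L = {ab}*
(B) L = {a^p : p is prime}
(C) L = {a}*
(B) {a^p : p is prime}

(B) L = {a^p : p is prime} is NOT regular.

The pumping lemma can be used to prove this:
After pumping, the length becomes composite

The other languages are regular because they can be recognized by finite automata.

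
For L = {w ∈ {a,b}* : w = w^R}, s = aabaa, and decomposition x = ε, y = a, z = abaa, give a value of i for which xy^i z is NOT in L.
i = 2

xy²z = ε · aa · abaa = aaabaa; aaabaa reversed is aabaaa ≠ aaabaa, so it is not a palindrome and is not in L.
(Other choices also work, e.g. i = 0, 3; only i = 1 is guaranteed to stay in L since xy¹z = s.)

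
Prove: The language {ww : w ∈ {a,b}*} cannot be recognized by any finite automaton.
Assume for contradiction that L is regular, and let p ≥ 1 be the pumping length given by the pumping lemma.
Choose s = a^p b a^p b. Then s ∈ L (take w = a^p b) and |s| = 2p + 2 ≥ p.
By the pumping lemma, s = xyz for some x, y, z with |xy| ≤ p, |y| ≥ 1, and xy^i z ∈ L for every i ≥ 0.
Since |xy| ≤ p and the first p symbols of s are all a's, y = a^k for some k with 1 ≤ k ≤ p.

Take i = 2: t = xy²z = a^(p + k) b a^p b.
Suppose t = uu for some string u. The string t contains exactly two b's and ends in b, so u contains exactly one b and ends in b; hence u = a^j b for some j, and uu = a^j b a^j b. Comparing with t = a^(p + k) b a^p b forces j = p + k (first block) and j = p (second block), which is impossible since k ≥ 1. So t ∉ L.

This contradicts the pumping lemma, which requires xy^i z ∈ L for all i ≥ 0.
Hence L = {ww : w ∈ {a,b}*} is not regular. ∎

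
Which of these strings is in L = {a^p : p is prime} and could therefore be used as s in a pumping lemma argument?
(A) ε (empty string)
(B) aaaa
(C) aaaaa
(C) aaaaa

The pumping lemma is applied to a string s that lies in L, so first check membership of each option:
- (A) ε has length 0, which is not prime, so it is not in L ✗
- (B) aaaa has length 4 = 2 × 2, which is not prime, so it is not in L ✗
- (C) aaaaa has length 5, which is prime, so it is in L ✓

Only (C) aaaaa is in L, so it is the only candidate that could play the role of s.
(In a complete proof one picks s in terms of the pumping length p so that |s| ≥ p is guaranteed; a fixed string like aaaaa illustrates the shape of such an s.)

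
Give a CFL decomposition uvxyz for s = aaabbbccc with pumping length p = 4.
u='aa', v='a', x='bb', y='b', z='ccc'

For s = aaabbbccc with pumping length p = 4:

One valid decomposition:
- u = 'aa'
- v = 'a'
- x = 'bb'
- y = 'b'
- z = 'ccc'

Verification:
- uvxyz = 'aa' + 'a' + 'bb' + 'b' + 'ccc' = aaabbbccc ✓
- |vxy| = |'abbb'| = 4 ≤ 4 ✓
- |vy| = |'ab'| = 2 > 0 ✓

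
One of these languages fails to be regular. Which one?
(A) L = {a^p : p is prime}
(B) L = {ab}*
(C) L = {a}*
(A) {a^p : p is prime}

(A) L = {a^p : p is prime} is NOT regular.

The pumping lemma can be used to prove this:
After pumping, the length becomes composite

The other languages are regular because they can be recognized by finite automata.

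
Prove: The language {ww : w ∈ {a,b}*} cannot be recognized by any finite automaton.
Assume for contradiction that L is regular, and let p ≥ 1 be the pumping length given by the pumping lemma.
Choose s = a^p b a^p b. Then s ∈ L (take w = a^p b) and |s| = 2p + 2 ≥ p.
By the pumping lemma, s = xyz for some x, y, z with |xy| ≤ p, |y| ≥ 1, and xy^i z ∈ L for every i ≥ 0.
Since |xy| ≤ p and the first p symbols of s are all a's, y = a^k for some k with 1 ≤ k ≤ p.

Take i = 2: t = xy²z = a^(p + k) b a^p b.
Suppose t = uu for some string u. The string t contains exactly two b's and ends in b, so u contains exactly one b and ends in b; hence u = a^j b for some j, and uu = a^j b a^j b. Comparing with t = a^(p + k) b a^p b forces j = p + k (first block) and j = p (second block), which is impossible since k ≥ 1. So t ∉ L.

This contradicts the pumping lemma, which requires xy^i z ∈ L for all i ≥ 0.
Hence L = {ww : w ∈ {a,b}*} is not regular. ∎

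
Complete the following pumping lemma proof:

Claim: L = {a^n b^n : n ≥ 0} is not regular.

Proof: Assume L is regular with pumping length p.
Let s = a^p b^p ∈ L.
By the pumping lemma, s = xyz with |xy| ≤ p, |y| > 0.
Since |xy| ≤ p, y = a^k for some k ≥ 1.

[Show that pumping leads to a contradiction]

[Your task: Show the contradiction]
Consider xy²z = a^(p+k) b^p.

Since k ≥ 1, we have p + k > p.
So xy²z has more a's than b's: (p+k) a's vs p b's.
This means xy²z ∉ L because a^n b^n requires equal counts.

This contradicts the pumping lemma which states xy²z ∈ L.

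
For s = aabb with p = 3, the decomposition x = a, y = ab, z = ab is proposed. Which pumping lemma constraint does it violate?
Violated: xyz = s

The decomposition x = a, y = ab, z = ab for s = aabb with p = 3
violates the constraint: xyz = s

xyz = 'a' + 'ab' + 'ab' = 'aabab' ≠ 'aabb' = s. The decomposition doesn't reconstruct s.

Pumping lemma constraints:
1. xyz = s (decomposition is valid)
2. |xy| ≤ p
3. |y| > 0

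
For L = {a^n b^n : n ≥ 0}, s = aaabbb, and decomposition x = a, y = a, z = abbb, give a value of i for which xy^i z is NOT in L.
i = 0

xy⁰z = a · ε · abbb = aabbb; aabbb has 2 a's and 3 b's; 2 ≠ 3, so it is not in L.
(Other choices also work, e.g. i = 2, 3; only i = 1 is guaranteed to stay in L since xy¹z = s.)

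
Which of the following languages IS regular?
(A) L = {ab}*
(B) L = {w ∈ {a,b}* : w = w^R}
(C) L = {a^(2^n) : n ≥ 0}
(A) {ab}*

(A) L = {ab}* is regular.

This can be recognized by a finite automaton (DFA/NFA).
Regular expressions like {ab}* define regular languages.

The other choices are not regular:
- {a^(2^n) : n ≥ 0}: After pumping, length is no longer a power of 2
- {w ∈ {a,b}* : w = w^R}: After pumping, the string is no longer symmetric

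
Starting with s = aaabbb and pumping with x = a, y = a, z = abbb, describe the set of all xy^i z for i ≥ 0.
{xy^i z : i ≥ 0} = {a^(2+i) b^3 : i ≥ 0} = {aabbb, aaabbb, aaaabbb, ...}

With x = a, y = a, z = abbb: Starting with aaabbb and pumping the second 'a', we get strings with 2+i a's followed by 3 b's for i = 0, 1, 2, ...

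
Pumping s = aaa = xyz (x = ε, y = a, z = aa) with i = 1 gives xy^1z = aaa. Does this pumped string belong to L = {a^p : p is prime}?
Yes

xy¹z = ε · a · aa = aaa.
aaa has length 3, which is prime, so it is in L.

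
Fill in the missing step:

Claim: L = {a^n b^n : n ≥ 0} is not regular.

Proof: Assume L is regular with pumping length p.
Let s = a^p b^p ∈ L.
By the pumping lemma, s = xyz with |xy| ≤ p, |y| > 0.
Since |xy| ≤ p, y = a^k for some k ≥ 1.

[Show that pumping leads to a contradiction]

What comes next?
Consider xy²z = a^(p+k) b^p.

Since k ≥ 1, we have p + k > p.
So xy²z has more a's than b's: (p+k) a's vs p b's.
This means xy²z ∉ L because a^n b^n requires equal counts.

This contradicts the pumping lemma which states xy²z ∈ L.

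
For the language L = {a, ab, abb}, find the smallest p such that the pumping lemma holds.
p = 4

For a finite language L, the pumping lemma holds vacuously if p > max|s| for s ∈ L.

The longest string in L = {a, ab, abb} has length 3.
If p = 4, then no string s ∈ L has |s| ≥ p, so the condition is vacuously true.

The minimum pumping length is p = 4.

Why no smaller p works: for any p ≤ 3, the longest string s ∈ L has |s| = 3 ≥ p, so it would
have to be pumpable; but pumping up (i = 2, 3, ...) produces ever longer strings, which cannot all lie in the
finite language L. So the pumping property fails for every p ≤ 3.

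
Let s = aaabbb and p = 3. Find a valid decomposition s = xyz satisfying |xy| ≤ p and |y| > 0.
x = 'a', y = 'aa', z = 'bbb'

For s = aaabbb and p = 3, one valid decomposition is:
- x = 'a' (length 1)
- y = 'aa' (length 2)
- z = 'bbb' (length 3)

Verification:
- xyz = 'a' + 'aa' + 'bbb' = aaabbb ✓
- |xy| = 3 ≤ 3 ✓
- |y| = 2 > 0 ✓

All pumping lemma constraints are satisfied.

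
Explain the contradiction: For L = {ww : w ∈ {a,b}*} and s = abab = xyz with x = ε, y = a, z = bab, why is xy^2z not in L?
xy²z = aabab ∉ L

Pumping with i = 2 replaces y = a by y² = aa:
- Original: s = xyz = abab; abab splits into halves ab · ab, which are equal, so it is in L (w = ab)
- Pumped: xy²z = ε · aa · bab = aabab
- aabab has odd length 5, so it cannot be written as ww and is not in L

The pumping lemma would require xy²z ∈ L, so this decomposition yields a contradiction.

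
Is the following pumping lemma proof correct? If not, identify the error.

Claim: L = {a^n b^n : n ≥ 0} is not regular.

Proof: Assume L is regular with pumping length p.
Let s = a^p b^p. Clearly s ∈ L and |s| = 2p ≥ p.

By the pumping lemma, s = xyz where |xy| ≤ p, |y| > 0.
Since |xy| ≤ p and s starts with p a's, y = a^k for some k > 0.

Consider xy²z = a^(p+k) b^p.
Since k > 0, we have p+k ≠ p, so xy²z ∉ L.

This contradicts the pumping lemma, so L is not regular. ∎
The proof is correct.

This proof is valid because:
1. The string s = a^p b^p is correctly in L
2. The decomposition analysis is correct: y must consist only of a's
3. The contradiction is valid: pumping increases a's but not b's
4. The conclusion follows logically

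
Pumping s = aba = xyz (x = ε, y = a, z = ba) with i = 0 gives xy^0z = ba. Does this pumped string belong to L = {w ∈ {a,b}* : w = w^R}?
No

xy⁰z = ε · ε · ba = ba.
ba reversed is ab ≠ ba, so it is not a palindrome and is not in L.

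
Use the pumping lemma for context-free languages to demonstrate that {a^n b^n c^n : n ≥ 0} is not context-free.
Assume for contradiction that L is context-free, and let p ≥ 1 be the pumping length given by the pumping lemma for CFLs.
Choose s = a^p b^p c^p. Then s ∈ L and |s| = 3p ≥ p.
By the CFL pumping lemma, s = uvxyz for some u, v, x, y, z with |vxy| ≤ p, |vy| ≥ 1, and uv^i xy^i z ∈ L for every i ≥ 0.

Because |vxy| ≤ p, the window vxy cannot contain both an a and a c: any substring of s containing both must include the entire block b^p plus at least one a and one c, so it has length ≥ p + 2 > p.
Hence at least one of the letters a, c does not occur in vy at all.

Take i = 0: the string uxz is obtained from s by deleting |vy| ≥ 1 symbols, so |uxz| = 3p − |vy| < 3p.
But the letter (a or c) that does not occur in vy still occurs exactly p times in uxz. Every string of L with exactly p copies of some letter is a^p b^p c^p, of length 3p. Since |uxz| < 3p, uxz ∉ L.

This contradicts the CFL pumping lemma, which requires uv^i xy^i z ∈ L for all i ≥ 0.
Hence L = {a^n b^n c^n : n ≥ 0} is not context-free. ∎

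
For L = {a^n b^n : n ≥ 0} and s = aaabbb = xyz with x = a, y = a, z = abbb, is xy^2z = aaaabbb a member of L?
No

xy²z = a · aa · abbb = aaaabbb.
aaaabbb has 4 a's and 3 b's; 4 ≠ 3, so it is not in L.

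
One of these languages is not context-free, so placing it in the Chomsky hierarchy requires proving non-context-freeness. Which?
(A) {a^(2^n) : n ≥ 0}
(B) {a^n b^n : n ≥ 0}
(A) {a^(2^n) : n ≥ 0}

(A) {a^(2^n) : n ≥ 0} requires the CFL pumping lemma.

- {a^n b^n : n ≥ 0} is context-free (but not regular)
  • Can be shown non-regular with the regular pumping lemma
  • After pumping, the number of a's and b's become unequal

- {a^(2^n) : n ≥ 0} is NOT context-free
  • Requires the CFL pumping lemma to prove
  • Gaps between powers of 2 grow exponentially

The CFL pumping lemma is "stronger" in that it can prove non-membership
in the larger class of context-free languages.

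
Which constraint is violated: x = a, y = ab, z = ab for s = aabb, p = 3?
Violated: xyz = s

The decomposition x = a, y = ab, z = ab for s = aabb with p = 3
violates the constraint: xyz = s

xyz = 'a' + 'ab' + 'ab' = 'aabab' ≠ 'aabb' = s. The decomposition doesn't reconstruct s.

Pumping lemma constraints:
1. xyz = s (decomposition is valid)
2. |xy| ≤ p
3. |y| > 0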